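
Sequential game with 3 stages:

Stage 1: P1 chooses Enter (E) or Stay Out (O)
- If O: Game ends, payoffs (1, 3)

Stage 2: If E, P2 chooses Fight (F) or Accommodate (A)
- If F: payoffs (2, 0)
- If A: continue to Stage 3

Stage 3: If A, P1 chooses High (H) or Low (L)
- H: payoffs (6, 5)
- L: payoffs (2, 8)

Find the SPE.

SPE: (E, A, H); Outcome (6, 5)

Work:
Stage 3: P1 chooses H (6 vs 2)
Stage 2: P2: F->0, A->5 (anticipating H). Choose A
Stage 1: P1: O->1, E->6 (anticipating A, H). Choose E
SPE path: E -> A -> H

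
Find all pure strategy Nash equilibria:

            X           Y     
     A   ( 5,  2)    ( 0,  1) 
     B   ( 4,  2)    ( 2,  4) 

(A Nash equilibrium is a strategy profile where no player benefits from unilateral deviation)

Nash equilibrium: (A, X), (B, Y)

Work:
Best responses:
  P1 vs X: payoffs [5, 4] → best response A (payoff 5)
  P1 vs Y: payoffs [0, 2] → best response B (payoff 2)
  P2 vs A: payoffs [2, 1] → best response X (payoff 2)
  P2 vs B: payoffs [2, 4] → best response Y (payoff 4)
Mutual best responses: (A,X), (B,Y) → Nash equilibria.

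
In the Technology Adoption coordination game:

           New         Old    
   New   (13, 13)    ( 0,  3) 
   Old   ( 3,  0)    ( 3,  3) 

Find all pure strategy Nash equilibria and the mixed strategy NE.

Pure NE: (New, New) and (Old, Old); Mixed NE: p = 0.2308, q = 0.2308

Work:
Check pure NE:
(New, New): (13, 13) - no unilateral deviation beneficial
(Old, Old): (3, 3) - no unilateral deviation beneficial
Mixed NE: P1 plays New with p = 0.2308, P2 plays New with q = 0.2308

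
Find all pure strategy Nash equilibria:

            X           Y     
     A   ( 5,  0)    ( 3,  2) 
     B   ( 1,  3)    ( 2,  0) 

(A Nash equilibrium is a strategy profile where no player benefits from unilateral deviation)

Nash equilibrium: (A, Y)

Work:
Best responses:
  P1 vs X: payoffs [5, 1] → best response A (payoff 5)
  P1 vs Y: payoffs [3, 2] → best response A (payoff 3)
  P2 vs A: payoffs [0, 2] → best response Y (payoff 2)
  P2 vs B: payoffs [3, 0] → best response X (payoff 3)
Mutual best responses: (A,Y) → Nash equilibria.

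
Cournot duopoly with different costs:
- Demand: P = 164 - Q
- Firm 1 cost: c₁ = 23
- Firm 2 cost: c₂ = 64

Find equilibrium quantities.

q₁* = 60.67, q₂* = 19.67

Work:
Reaction: q₁ = (164 - 23 - q₂)/2
Reaction: q₂ = (164 - 64 - q₁)/2
Solve simultaneously:
q₁* = (164 - 2×23 + 64)/3 = 60.67
q₂* = (164 - 2×64 + 23)/3 = 19.67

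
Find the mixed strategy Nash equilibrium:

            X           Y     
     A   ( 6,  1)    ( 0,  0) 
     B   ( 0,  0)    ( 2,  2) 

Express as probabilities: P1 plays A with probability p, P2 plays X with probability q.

p = 0.6667, q = 0.25

Work:
Find probabilities that make opponent indifferent:
P2 chooses q to make P1 indifferent between A and B
P1 chooses p to make P2 indifferent between X and Y
Mixed NE: P1 plays (A: 0.6667, B: 0.3333), P2 plays (X: 0.25, Y: 0.75)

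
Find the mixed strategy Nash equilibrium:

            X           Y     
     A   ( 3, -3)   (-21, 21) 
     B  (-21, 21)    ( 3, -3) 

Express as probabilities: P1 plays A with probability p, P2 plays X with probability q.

p = 0.5, q = 0.5

Work:
Find probabilities that make opponent indifferent:
P2 chooses q to make P1 indifferent between A and B
P1 chooses p to make P2 indifferent between X and Y
Mixed NE: P1 plays (A: 0.5, B: 0.5), P2 plays (X: 0.5, Y: 0.5)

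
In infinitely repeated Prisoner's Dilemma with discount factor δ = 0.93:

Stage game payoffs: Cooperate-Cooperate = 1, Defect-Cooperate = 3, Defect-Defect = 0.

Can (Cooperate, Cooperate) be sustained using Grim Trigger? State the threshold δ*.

δ* = 0.6667; since δ = 0.93 ≥ 0.6667, cooperation can be sustained

Work:
For Grim Trigger:
Cooperate forever: 1/(1-δ)
Defect then punished: 3 + 0·δ/(1-δ)
Need: 1/(1-δ) ≥ 3 + 0·δ/(1-δ)
Solving: δ ≥ (T-R)/(T-P) = (3-1)/(3-0) = 0.6667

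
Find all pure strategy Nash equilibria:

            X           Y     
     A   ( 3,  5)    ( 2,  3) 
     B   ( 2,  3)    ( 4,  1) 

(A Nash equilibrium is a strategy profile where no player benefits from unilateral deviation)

Nash equilibrium: (A, X)

Work:
Best responses:
  P1 vs X: payoffs [3, 2] → best response A (payoff 3)
  P1 vs Y: payoffs [2, 4] → best response B (payoff 4)
  P2 vs A: payoffs [5, 3] → best response X (payoff 5)
  P2 vs B: payoffs [3, 1] → best response X (payoff 3)
Mutual best responses: (A,X) → Nash equilibria.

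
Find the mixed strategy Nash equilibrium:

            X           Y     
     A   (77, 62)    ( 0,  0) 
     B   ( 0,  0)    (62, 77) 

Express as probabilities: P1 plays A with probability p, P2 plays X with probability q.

p = 0.554, q = 0.446

Work:
Find probabilities that make opponent indifferent:
P2 chooses q to make P1 indifferent between A and B
P1 chooses p to make P2 indifferent between X and Y
Mixed NE: P1 plays (A: 0.554, B: 0.446), P2 plays (X: 0.446, Y: 0.554)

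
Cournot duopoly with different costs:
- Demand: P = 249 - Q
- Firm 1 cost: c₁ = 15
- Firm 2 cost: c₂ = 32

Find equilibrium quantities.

q₁* = 83.67, q₂* = 66.67

Work:
Reaction: q₁ = (249 - 15 - q₂)/2
Reaction: q₂ = (249 - 32 - q₁)/2
Solve simultaneously:
q₁* = (249 - 2×15 + 32)/3 = 83.67
q₂* = (249 - 2×32 + 15)/3 = 66.67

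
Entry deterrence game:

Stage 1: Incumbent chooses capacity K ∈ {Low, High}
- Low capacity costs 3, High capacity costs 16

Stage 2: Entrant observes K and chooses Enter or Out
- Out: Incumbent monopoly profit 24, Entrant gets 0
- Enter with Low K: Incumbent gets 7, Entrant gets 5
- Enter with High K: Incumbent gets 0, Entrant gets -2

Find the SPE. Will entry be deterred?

SPE: (High, Enter|Low, Out|High); Entry deterred. Incumbent net profit = 8

Work:
After Low K: Entrant enters (5 > 0)
After High K: Entrant stays out (-2 < 0)
Incumbent: Low → 7−3=4, High → 24−16=8
Incumbent chooses High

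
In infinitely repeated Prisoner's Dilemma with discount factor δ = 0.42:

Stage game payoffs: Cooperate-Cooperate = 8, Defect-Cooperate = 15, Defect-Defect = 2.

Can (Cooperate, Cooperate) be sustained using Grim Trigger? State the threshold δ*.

δ* = 0.5385; since δ = 0.42 < 0.5385, cooperation cannot be sustained

Work:
For Grim Trigger:
Cooperate forever: 8/(1-δ)
Defect then punished: 15 + 2·δ/(1-δ)
Need: 8/(1-δ) ≥ 15 + 2·δ/(1-δ)
Solving: δ ≥ (T-R)/(T-P) = (15-8)/(15-2) = 0.5385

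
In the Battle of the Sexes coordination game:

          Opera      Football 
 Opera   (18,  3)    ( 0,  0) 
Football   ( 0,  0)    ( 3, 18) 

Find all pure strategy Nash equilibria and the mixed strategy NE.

Pure NE: (Opera, Opera) and (Football, Football); Mixed NE: p = 0.8571, q = 0.1429

Work:
Check pure NE:
(Opera, Opera): (18, 3) - no unilateral deviation beneficial
(Football, Football): (3, 18) - no unilateral deviation beneficial
Mixed NE: P1 plays Opera with p = 0.8571, P2 plays Opera with q = 0.1429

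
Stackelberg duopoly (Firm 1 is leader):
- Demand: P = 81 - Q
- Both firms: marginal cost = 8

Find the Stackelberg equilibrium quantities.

q₁* (leader) = 36.5, q₂* (follower) = 18.25

Work:
Follower's reaction: q₂ = (a - c - q₁)/2
Leader substitutes: π₁ = q₁·(a - q₁ - (a-c-q₁)/2 - c)
FOC: q₁* = (81 - 8)/2 = 36.50
Then: q₂* = (81 - 8 - 36.5)/2 = 18.25
Leader has first-mover advantage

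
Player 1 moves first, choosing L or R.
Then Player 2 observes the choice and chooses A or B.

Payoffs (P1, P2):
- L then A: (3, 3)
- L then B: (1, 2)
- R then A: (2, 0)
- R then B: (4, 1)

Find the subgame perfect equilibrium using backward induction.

P1 plays R, P2 plays A after L and B after R; Payoff (4, 1)

Work:
Backward induction:
After L: P2 chooses A → P1 gets 3
After R: P2 chooses B → P1 gets 4
P1 chooses R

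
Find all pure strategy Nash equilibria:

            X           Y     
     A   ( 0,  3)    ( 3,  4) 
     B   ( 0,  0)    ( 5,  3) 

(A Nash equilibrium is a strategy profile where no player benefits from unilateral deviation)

Nash equilibrium: (B, Y)

Work:
Best responses:
  P1 vs X: payoffs [0, 0] → best response A/B (payoff 0)
  P1 vs Y: payoffs [3, 5] → best response B (payoff 5)
  P2 vs A: payoffs [3, 4] → best response Y (payoff 4)
  P2 vs B: payoffs [0, 3] → best response Y (payoff 3)
Mutual best responses: (B,Y) → Nash equilibria.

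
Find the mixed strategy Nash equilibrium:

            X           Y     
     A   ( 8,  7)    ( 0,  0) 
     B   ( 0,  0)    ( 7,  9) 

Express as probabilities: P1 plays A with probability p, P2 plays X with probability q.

p = 0.5625, q = 0.4667

Work:
Find probabilities that make opponent indifferent:
P2 chooses q to make P1 indifferent between A and B
P1 chooses p to make P2 indifferent between X and Y
Mixed NE: P1 plays (A: 0.5625, B: 0.4375), P2 plays (X: 0.4667, Y: 0.5333)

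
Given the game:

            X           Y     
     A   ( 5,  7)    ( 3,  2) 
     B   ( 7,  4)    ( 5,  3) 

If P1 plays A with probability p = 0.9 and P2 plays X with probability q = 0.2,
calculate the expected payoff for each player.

E[P1] = 3.6, E[P2] = 3.02

Work:
E[P1] = p·q·π₁(A,X) + p·(1-q)·π₁(A,Y) + (1-p)·q·π₁(B,X) + (1-p)·(1-q)·π₁(B,Y)
= 0.9·0.2·5 + 0.9·0.8·3 + 0.1·0.2·7 + 0.1·0.8·5
= 3.6

E[P2] = 3.02 (similar calculation)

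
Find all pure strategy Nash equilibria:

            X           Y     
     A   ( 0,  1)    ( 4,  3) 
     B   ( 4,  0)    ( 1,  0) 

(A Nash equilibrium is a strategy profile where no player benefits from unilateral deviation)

Nash equilibrium: (A, Y), (B, X)

Work:
Best responses:
  P1 vs X: payoffs [0, 4] → best response B (payoff 4)
  P1 vs Y: payoffs [4, 1] → best response A (payoff 4)
  P2 vs A: payoffs [1, 3] → best response Y (payoff 3)
  P2 vs B: payoffs [0, 0] → best response X/Y (payoff 0)
Mutual best responses: (A,Y), (B,X) → Nash equilibria.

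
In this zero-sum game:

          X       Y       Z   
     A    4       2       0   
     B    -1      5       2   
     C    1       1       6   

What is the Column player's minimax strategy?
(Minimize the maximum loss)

Column should play X, value = 4

Work:
Column player minimizes Row's maximum payoff:
Column X: max payoff to Row = 4
Column Y: max payoff to Row = 5
Column Z: max payoff to Row = 6
Minimum is 4, achieved by column X.
Minimax strategy: X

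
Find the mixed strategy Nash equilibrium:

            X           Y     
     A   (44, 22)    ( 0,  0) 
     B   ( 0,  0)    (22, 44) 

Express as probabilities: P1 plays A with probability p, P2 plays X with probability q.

p = 0.6667, q = 0.3333

Work:
Find probabilities that make opponent indifferent:
P2 chooses q to make P1 indifferent between A and B
P1 chooses p to make P2 indifferent between X and Y
Mixed NE: P1 plays (A: 0.6667, B: 0.3333), P2 plays (X: 0.3333, Y: 0.6667)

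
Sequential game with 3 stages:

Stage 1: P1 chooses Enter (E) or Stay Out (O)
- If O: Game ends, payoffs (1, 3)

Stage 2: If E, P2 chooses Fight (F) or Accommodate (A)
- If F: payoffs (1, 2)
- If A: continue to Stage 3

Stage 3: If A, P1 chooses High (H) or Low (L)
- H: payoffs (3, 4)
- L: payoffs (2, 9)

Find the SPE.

SPE: (E, A, H); Outcome (3, 4)

Work:
Stage 3: P1 chooses H (3 vs 2)
Stage 2: P2: F->2, A->4 (anticipating H). Choose A
Stage 1: P1: O->1, E->3 (anticipating A, H). Choose E
SPE path: E -> A -> H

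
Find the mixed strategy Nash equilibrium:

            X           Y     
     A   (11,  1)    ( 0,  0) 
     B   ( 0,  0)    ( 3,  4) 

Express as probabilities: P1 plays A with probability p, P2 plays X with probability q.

p = 0.8, q = 0.2143

Work:
Find probabilities that make opponent indifferent:
P2 chooses q to make P1 indifferent between A and B
P1 chooses p to make P2 indifferent between X and Y
Mixed NE: P1 plays (A: 0.8, B: 0.2), P2 plays (X: 0.2143, Y: 0.7857)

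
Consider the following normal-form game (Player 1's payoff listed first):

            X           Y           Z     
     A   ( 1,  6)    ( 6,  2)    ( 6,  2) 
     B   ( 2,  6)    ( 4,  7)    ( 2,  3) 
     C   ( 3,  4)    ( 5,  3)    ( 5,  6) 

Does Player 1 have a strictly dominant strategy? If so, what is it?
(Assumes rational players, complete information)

No strictly dominant strategy exists for Player 1

Work:
A strategy strictly dominates another if it gives a strictly higher payoff against every opponent action. Compare each pair of P1's strategies column-by-column:
  A vs B: [1 vs 2, 6 vs 4, 6 vs 2] → A does not strictly dominate B (column X: 1 ≤ 2)
  A vs C: [1 vs 3, 6 vs 5, 6 vs 5] → A does not strictly dominate C (column X: 1 ≤ 3)
  B vs A: [2 vs 1, 4 vs 6, 2 vs 6] → B does not strictly dominate A (column Y: 4 ≤ 6)
  B vs C: [2 vs 3, 4 vs 5, 2 vs 5] → B does not strictly dominate C (column X: 2 ≤ 3)
  C vs A: [3 vs 1, 5 vs 6, 5 vs 6] → C does not strictly dominate A (column Y: 5 ≤ 6)
  C vs B: [3 vs 2, 5 vs 4, 5 vs 2] → C strictly dominates B
No single strategy strictly dominates all others → no strictly dominant strategy.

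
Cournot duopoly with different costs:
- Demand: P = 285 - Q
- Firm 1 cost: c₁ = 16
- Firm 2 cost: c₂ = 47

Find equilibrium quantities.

q₁* = 100.0, q₂* = 69.0

Work:
Reaction: q₁ = (285 - 16 - q₂)/2
Reaction: q₂ = (285 - 47 - q₁)/2
Solve simultaneously:
q₁* = (285 - 2×16 + 47)/3 = 100.0
q₂* = (285 - 2×47 + 16)/3 = 69.0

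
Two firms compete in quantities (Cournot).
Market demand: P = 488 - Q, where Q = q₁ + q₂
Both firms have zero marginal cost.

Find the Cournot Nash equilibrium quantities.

q₁* = q₂* = 162.67; P* = 162.67

Work:
Profit: π_i = P·q_i = (a - q_i - q_j)·q_i
FOC: ∂π_i/∂q_i = a - 2q_i - q_j = 0
Reaction function: q_i = (488 - q_j)/2
Symmetry: q* = 488/3 = 162.67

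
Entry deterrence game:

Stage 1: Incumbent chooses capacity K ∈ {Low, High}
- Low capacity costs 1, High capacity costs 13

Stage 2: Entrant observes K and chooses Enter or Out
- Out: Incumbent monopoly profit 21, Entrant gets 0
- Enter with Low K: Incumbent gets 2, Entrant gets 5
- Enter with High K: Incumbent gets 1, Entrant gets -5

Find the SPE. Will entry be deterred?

SPE: (High, Enter|Low, Out|High); Entry deterred. Incumbent net profit = 8

Work:
After Low K: Entrant enters (5 > 0)
After High K: Entrant stays out (-5 < 0)
Incumbent: Low → 2−1=1, High → 21−13=8
Incumbent chooses High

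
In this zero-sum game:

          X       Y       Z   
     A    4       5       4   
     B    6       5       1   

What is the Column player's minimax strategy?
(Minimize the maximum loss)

Column should play Z, value = 4

Work:
Column player minimizes Row's maximum payoff:
Column X: max payoff to Row = 6
Column Y: max payoff to Row = 5
Column Z: max payoff to Row = 4
Minimum is 4, achieved by column Z.
Minimax strategy: Z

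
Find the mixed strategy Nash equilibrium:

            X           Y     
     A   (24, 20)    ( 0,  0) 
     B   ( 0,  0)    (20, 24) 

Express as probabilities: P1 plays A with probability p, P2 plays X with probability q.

p = 0.5455, q = 0.4545

Work:
Find probabilities that make opponent indifferent:
P2 chooses q to make P1 indifferent between A and B
P1 chooses p to make P2 indifferent between X and Y
Mixed NE: P1 plays (A: 0.5455, B: 0.4545), P2 plays (X: 0.4545, Y: 0.5455)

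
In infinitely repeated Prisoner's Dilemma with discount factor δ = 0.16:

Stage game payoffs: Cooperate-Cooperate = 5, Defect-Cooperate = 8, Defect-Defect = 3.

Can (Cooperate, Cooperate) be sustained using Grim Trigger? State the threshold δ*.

δ* = 0.6; since δ = 0.16 < 0.6, cooperation cannot be sustained

Work:
For Grim Trigger:
Cooperate forever: 5/(1-δ)
Defect then punished: 8 + 3·δ/(1-δ)
Need: 5/(1-δ) ≥ 8 + 3·δ/(1-δ)
Solving: δ ≥ (T-R)/(T-P) = (8-5)/(8-3) = 0.6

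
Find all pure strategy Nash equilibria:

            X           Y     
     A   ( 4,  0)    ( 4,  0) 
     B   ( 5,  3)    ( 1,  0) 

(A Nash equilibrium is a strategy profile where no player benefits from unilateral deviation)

Nash equilibrium: (A, Y), (B, X)

Work:
Best responses:
  P1 vs X: payoffs [4, 5] → best response B (payoff 5)
  P1 vs Y: payoffs [4, 1] → best response A (payoff 4)
  P2 vs A: payoffs [0, 0] → best response X/Y (payoff 0)
  P2 vs B: payoffs [3, 0] → best response X (payoff 3)
Mutual best responses: (A,Y), (B,X) → Nash equilibria.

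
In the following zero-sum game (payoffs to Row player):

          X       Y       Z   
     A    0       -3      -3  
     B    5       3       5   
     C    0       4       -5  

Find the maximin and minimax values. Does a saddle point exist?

Maximin = 3, Minimax = 4, Saddle: False

Work:
Row minimums: [-3, 3, -5] → maximin = 3
Column maximums: [5, 4, 5] → minimax = 4
No saddle point (maximin ≠ minimax). Mixed strategy needed.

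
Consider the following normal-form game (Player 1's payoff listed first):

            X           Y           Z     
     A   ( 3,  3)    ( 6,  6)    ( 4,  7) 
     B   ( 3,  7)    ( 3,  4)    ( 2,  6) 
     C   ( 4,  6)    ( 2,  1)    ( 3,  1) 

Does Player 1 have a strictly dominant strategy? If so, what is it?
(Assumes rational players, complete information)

No strictly dominant strategy exists for Player 1

Work:
A strategy strictly dominates another if it gives a strictly higher payoff against every opponent action. Compare each pair of P1's strategies column-by-column:
  A vs B: [3 vs 3, 6 vs 3, 4 vs 2] → A does not strictly dominate B (column X: 3 ≤ 3)
  A vs C: [3 vs 4, 6 vs 2, 4 vs 3] → A does not strictly dominate C (column X: 3 ≤ 4)
  B vs A: [3 vs 3, 3 vs 6, 2 vs 4] → B does not strictly dominate A (column X: 3 ≤ 3)
  B vs C: [3 vs 4, 3 vs 2, 2 vs 3] → B does not strictly dominate C (column X: 3 ≤ 4)
  C vs A: [4 vs 3, 2 vs 6, 3 vs 4] → C does not strictly dominate A (column Y: 2 ≤ 6)
  C vs B: [4 vs 3, 2 vs 3, 3 vs 2] → C does not strictly dominate B (column Y: 2 ≤ 3)
No single strategy strictly dominates all others → no strictly dominant strategy.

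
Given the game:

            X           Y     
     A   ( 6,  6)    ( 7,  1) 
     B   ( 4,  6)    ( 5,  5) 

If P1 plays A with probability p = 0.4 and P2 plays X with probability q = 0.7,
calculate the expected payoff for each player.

E[P1] = 5.1, E[P2] = 5.22

Work:
E[P1] = p·q·π₁(A,X) + p·(1-q)·π₁(A,Y) + (1-p)·q·π₁(B,X) + (1-p)·(1-q)·π₁(B,Y)
= 0.4·0.7·6 + 0.4·0.3·7 + 0.6·0.7·4 + 0.6·0.3·5
= 5.1

E[P2] = 5.22 (similar calculation)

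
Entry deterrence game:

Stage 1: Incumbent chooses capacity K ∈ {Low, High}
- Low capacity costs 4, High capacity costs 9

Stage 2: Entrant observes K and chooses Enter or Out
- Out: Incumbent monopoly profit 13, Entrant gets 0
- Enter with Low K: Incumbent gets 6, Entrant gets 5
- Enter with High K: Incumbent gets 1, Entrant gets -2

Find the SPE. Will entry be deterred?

SPE: (High, Enter|Low, Out|High); Entry deterred. Incumbent net profit = 4

Work:
After Low K: Entrant enters (5 > 0)
After High K: Entrant stays out (-2 < 0)
Incumbent: Low → 6−4=2, High → 13−9=4
Incumbent chooses High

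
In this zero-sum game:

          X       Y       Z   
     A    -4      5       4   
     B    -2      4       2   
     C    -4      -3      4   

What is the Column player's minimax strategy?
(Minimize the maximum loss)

Column should play X, value = -2

Work:
Column player minimizes Row's maximum payoff:
Column X: max payoff to Row = -2
Column Y: max payoff to Row = 5
Column Z: max payoff to Row = 4
Minimum is -2, achieved by column X.
Minimax strategy: X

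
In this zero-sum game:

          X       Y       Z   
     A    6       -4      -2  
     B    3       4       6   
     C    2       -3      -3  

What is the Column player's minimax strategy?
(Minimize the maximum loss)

Column should play Y, value = 4

Work:
Column player minimizes Row's maximum payoff:
Column X: max payoff to Row = 6
Column Y: max payoff to Row = 4
Column Z: max payoff to Row = 6
Minimum is 4, achieved by column Y.
Minimax strategy: Y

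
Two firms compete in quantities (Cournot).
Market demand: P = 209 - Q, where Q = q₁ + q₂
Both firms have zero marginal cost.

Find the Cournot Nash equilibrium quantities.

q₁* = q₂* = 69.67; P* = 69.67

Work:
Profit: π_i = P·q_i = (a - q_i - q_j)·q_i
FOC: ∂π_i/∂q_i = a - 2q_i - q_j = 0
Reaction function: q_i = (209 - q_j)/2
Symmetry: q* = 209/3 = 69.67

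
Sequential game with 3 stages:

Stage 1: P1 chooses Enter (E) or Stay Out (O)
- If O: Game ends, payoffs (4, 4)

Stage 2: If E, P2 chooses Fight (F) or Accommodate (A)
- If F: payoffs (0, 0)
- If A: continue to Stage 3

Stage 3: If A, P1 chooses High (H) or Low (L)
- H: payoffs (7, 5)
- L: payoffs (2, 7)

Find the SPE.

SPE: (E, A, H); Outcome (7, 5)

Work:
Stage 3: P1 chooses H (7 vs 2)
Stage 2: P2: F->0, A->5 (anticipating H). Choose A
Stage 1: P1: O->4, E->7 (anticipating A, H). Choose E
SPE path: E -> A -> H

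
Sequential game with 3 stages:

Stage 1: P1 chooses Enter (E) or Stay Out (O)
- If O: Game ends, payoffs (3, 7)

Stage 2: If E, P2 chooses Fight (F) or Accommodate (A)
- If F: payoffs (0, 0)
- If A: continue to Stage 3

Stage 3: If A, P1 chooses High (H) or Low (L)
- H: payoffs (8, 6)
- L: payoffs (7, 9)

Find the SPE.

SPE: (E, A, H); Outcome (8, 6)

Work:
Stage 3: P1 chooses H (8 vs 7)
Stage 2: P2: F->0, A->6 (anticipating H). Choose A
Stage 1: P1: O->3, E->8 (anticipating A, H). Choose E
SPE path: E -> A -> H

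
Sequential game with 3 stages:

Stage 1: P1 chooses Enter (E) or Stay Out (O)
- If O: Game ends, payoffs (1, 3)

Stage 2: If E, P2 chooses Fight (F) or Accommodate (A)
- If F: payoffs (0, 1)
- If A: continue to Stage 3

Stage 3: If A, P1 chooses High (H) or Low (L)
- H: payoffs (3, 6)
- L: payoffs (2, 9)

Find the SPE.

SPE: (E, A, H); Outcome (3, 6)

Work:
Stage 3: P1 chooses H (3 vs 2)
Stage 2: P2: F->1, A->6 (anticipating H). Choose A
Stage 1: P1: O->1, E->3 (anticipating A, H). Choose E
SPE path: E -> A -> H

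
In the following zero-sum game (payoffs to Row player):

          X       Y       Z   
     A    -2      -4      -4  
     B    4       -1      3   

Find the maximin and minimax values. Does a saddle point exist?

Maximin = -1, Minimax = -1, Saddle: True

Work:
Row minimums: [-4, -1] → maximin = -1
Column maximums: [4, -1, 3] → minimax = -1
Saddle point exists! Game value = -1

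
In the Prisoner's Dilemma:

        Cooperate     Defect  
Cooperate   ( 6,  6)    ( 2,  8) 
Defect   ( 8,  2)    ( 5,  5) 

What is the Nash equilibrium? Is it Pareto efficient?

(Defect, Defect) is NE; not Pareto efficient

Work:
Defect dominates Cooperate for both players:
If P2 cooperates: Defect (8) > Cooperate (6)
If P2 defects: Defect (5) > Cooperate (2)
NE: (Defect, Defect) with payoff (5, 5)
But (Cooperate, Cooperate) = (6, 6) Pareto dominates (5, 5)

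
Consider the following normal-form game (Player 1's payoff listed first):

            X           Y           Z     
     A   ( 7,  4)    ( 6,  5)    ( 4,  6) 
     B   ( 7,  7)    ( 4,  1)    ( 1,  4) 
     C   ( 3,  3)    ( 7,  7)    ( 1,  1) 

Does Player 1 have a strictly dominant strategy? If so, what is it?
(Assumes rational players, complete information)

No strictly dominant strategy exists for Player 1

Work:
A strategy strictly dominates another if it gives a strictly higher payoff against every opponent action. Compare each pair of P1's strategies column-by-column:
  A vs B: [7 vs 7, 6 vs 4, 4 vs 1] → A does not strictly dominate B (column X: 7 ≤ 7)
  A vs C: [7 vs 3, 6 vs 7, 4 vs 1] → A does not strictly dominate C (column Y: 6 ≤ 7)
  B vs A: [7 vs 7, 4 vs 6, 1 vs 4] → B does not strictly dominate A (column X: 7 ≤ 7)
  B vs C: [7 vs 3, 4 vs 7, 1 vs 1] → B does not strictly dominate C (column Y: 4 ≤ 7)
  C vs A: [3 vs 7, 7 vs 6, 1 vs 4] → C does not strictly dominate A (column X: 3 ≤ 7)
  C vs B: [3 vs 7, 7 vs 4, 1 vs 1] → C does not strictly dominate B (column X: 3 ≤ 7)
No single strategy strictly dominates all others → no strictly dominant strategy.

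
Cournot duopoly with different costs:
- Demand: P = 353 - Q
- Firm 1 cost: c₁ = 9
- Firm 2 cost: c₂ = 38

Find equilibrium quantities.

q₁* = 124.33, q₂* = 95.33

Work:
Reaction: q₁ = (353 - 9 - q₂)/2
Reaction: q₂ = (353 - 38 - q₁)/2
Solve simultaneously:
q₁* = (353 - 2×9 + 38)/3 = 124.33
q₂* = (353 - 2×38 + 9)/3 = 95.33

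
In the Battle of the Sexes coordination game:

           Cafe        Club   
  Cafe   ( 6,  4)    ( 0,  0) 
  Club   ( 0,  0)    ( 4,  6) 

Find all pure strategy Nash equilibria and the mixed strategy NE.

Pure NE: (Cafe, Cafe) and (Club, Club); Mixed NE: p = 0.6, q = 0.4

Work:
Check pure NE:
(Cafe, Cafe): (6, 4) - no unilateral deviation beneficial
(Club, Club): (4, 6) - no unilateral deviation beneficial
Mixed NE: P1 plays Cafe with p = 0.6, P2 plays Cafe with q = 0.4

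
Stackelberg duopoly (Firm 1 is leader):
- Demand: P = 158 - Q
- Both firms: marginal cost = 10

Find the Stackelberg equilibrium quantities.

q₁* (leader) = 74.0, q₂* (follower) = 37.0

Work:
Follower's reaction: q₂ = (a - c - q₁)/2
Leader substitutes: π₁ = q₁·(a - q₁ - (a-c-q₁)/2 - c)
FOC: q₁* = (158 - 10)/2 = 74.00
Then: q₂* = (158 - 10 - 74.0)/2 = 37.00
Leader has first-mover advantage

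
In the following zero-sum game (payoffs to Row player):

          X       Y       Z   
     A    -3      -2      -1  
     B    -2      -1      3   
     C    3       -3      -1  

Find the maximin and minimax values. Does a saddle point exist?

Maximin = -2, Minimax = -1, Saddle: False

Work:
Row minimums: [-3, -2, -3] → maximin = -2
Column maximums: [3, -1, 3] → minimax = -1
No saddle point (maximin ≠ minimax). Mixed strategy needed.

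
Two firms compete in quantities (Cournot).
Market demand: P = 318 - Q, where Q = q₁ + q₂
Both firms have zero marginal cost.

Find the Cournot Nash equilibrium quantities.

q₁* = q₂* = 106.0; P* = 106.0

Work:
Profit: π_i = P·q_i = (a - q_i - q_j)·q_i
FOC: ∂π_i/∂q_i = a - 2q_i - q_j = 0
Reaction function: q_i = (318 - q_j)/2
Symmetry: q* = 318/3 = 106.0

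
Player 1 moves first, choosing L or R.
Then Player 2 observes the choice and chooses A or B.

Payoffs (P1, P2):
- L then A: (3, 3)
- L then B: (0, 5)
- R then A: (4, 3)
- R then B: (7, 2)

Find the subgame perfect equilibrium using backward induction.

P1 plays R, P2 plays B after L and A after R; Payoff (4, 3)

Work:
Backward induction:
After L: P2 chooses B → P1 gets 0
After R: P2 chooses A → P1 gets 4
P1 chooses R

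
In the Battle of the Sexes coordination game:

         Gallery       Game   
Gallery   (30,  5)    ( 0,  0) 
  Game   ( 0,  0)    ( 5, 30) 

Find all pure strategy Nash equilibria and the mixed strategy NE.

Pure NE: (Gallery, Gallery) and (Game, Game); Mixed NE: p = 0.8571, q = 0.1429

Work:
Check pure NE:
(Gallery, Gallery): (30, 5) - no unilateral deviation beneficial
(Game, Game): (5, 30) - no unilateral deviation beneficial
Mixed NE: P1 plays Gallery with p = 0.8571, P2 plays Gallery with q = 0.1429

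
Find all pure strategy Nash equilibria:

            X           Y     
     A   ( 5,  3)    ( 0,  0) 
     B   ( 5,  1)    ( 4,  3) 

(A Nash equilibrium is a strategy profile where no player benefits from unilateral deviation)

Nash equilibrium: (A, X), (B, Y)

Work:
Best responses:
  P1 vs X: payoffs [5, 5] → best response A/B (payoff 5)
  P1 vs Y: payoffs [0, 4] → best response B (payoff 4)
  P2 vs A: payoffs [3, 0] → best response X (payoff 3)
  P2 vs B: payoffs [1, 3] → best response Y (payoff 3)
Mutual best responses: (A,X), (B,Y) → Nash equilibria.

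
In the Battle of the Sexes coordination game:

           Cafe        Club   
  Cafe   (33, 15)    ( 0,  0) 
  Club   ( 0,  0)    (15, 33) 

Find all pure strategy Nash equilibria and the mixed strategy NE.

Pure NE: (Cafe, Cafe) and (Club, Club); Mixed NE: p = 0.6875, q = 0.3125

Work:
Check pure NE:
(Cafe, Cafe): (33, 15) - no unilateral deviation beneficial
(Club, Club): (15, 33) - no unilateral deviation beneficial
Mixed NE: P1 plays Cafe with p = 0.6875, P2 plays Cafe with q = 0.3125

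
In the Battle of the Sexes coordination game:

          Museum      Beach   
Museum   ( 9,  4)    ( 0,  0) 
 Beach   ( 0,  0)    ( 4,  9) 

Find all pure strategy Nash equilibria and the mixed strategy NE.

Pure NE: (Museum, Museum) and (Beach, Beach); Mixed NE: p = 0.6923, q = 0.3077

Work:
Check pure NE:
(Museum, Museum): (9, 4) - no unilateral deviation beneficial
(Beach, Beach): (4, 9) - no unilateral deviation beneficial
Mixed NE: P1 plays Museum with p = 0.6923, P2 plays Museum with q = 0.3077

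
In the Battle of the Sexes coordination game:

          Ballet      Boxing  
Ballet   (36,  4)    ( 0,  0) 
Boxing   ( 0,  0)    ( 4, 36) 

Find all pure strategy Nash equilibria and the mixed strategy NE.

Pure NE: (Ballet, Ballet) and (Boxing, Boxing); Mixed NE: p = 0.9, q = 0.1

Work:
Check pure NE:
(Ballet, Ballet): (36, 4) - no unilateral deviation beneficial
(Boxing, Boxing): (4, 36) - no unilateral deviation beneficial
Mixed NE: P1 plays Ballet with p = 0.9, P2 plays Ballet with q = 0.1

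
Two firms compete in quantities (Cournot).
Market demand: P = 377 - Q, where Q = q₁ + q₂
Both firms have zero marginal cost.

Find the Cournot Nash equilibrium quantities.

q₁* = q₂* = 125.67; P* = 125.67

Work:
Profit: π_i = P·q_i = (a - q_i - q_j)·q_i
FOC: ∂π_i/∂q_i = a - 2q_i - q_j = 0
Reaction function: q_i = (377 - q_j)/2
Symmetry: q* = 377/3 = 125.67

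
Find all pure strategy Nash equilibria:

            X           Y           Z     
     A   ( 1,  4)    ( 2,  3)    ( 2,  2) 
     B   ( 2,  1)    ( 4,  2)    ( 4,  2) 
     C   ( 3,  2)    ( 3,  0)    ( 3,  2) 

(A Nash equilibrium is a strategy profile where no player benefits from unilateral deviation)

Nash equilibrium: (B, Y), (B, Z), (C, X)

Work:
Best responses:
  P1 vs X: payoffs [1, 2, 3] → best response C (payoff 3)
  P1 vs Y: payoffs [2, 4, 3] → best response B (payoff 4)
  P1 vs Z: payoffs [2, 4, 3] → best response B (payoff 4)
  P2 vs A: payoffs [4, 3, 2] → best response X (payoff 4)
  P2 vs B: payoffs [1, 2, 2] → best response Y/Z (payoff 2)
  P2 vs C: payoffs [2, 0, 2] → best response X/Z (payoff 2)
Mutual best responses: (B,Y), (B,Z), (C,X) → Nash equilibria.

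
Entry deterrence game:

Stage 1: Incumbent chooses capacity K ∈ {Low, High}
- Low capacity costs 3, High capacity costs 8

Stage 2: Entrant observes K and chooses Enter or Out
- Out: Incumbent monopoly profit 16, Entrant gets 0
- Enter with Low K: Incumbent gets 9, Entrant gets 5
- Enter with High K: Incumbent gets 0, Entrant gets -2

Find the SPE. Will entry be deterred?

SPE: (High, Enter|Low, Out|High); Entry deterred. Incumbent net profit = 8

Work:
After Low K: Entrant enters (5 > 0)
After High K: Entrant stays out (-2 < 0)
Incumbent: Low → 9−3=6, High → 16−8=8
Incumbent chooses High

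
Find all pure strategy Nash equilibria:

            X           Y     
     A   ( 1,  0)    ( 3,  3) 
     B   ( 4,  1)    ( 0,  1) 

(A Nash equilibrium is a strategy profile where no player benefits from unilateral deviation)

Nash equilibrium: (A, Y), (B, X)

Work:
Best responses:
  P1 vs X: payoffs [1, 4] → best response B (payoff 4)
  P1 vs Y: payoffs [3, 0] → best response A (payoff 3)
  P2 vs A: payoffs [0, 3] → best response Y (payoff 3)
  P2 vs B: payoffs [1, 1] → best response X/Y (payoff 1)
Mutual best responses: (A,Y), (B,X) → Nash equilibria.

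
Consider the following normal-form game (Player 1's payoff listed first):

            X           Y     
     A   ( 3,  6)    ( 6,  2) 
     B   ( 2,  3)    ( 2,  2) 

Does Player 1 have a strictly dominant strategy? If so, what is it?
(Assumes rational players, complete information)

Yes, Player 1's strictly dominant strategy is A

Work:
A strategy strictly dominates another if it gives a strictly higher payoff against every opponent action. Compare each pair of P1's strategies column-by-column:
  A vs B: [3 vs 2, 6 vs 2] → A strictly dominates B
  B vs A: [2 vs 3, 2 vs 6] → B does not strictly dominate A (column X: 2 ≤ 3)
A strictly dominates every other strategy → strictly dominant.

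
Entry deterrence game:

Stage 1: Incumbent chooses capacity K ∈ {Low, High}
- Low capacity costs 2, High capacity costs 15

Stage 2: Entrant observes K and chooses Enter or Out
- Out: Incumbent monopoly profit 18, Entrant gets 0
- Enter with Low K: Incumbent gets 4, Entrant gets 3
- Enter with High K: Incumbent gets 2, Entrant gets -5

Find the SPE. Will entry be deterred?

SPE: (High, Enter|Low, Out|High); Entry deterred. Incumbent net profit = 3

Work:
After Low K: Entrant enters (3 > 0)
After High K: Entrant stays out (-5 < 0)
Incumbent: Low → 4−2=2, High → 18−15=3
Incumbent chooses High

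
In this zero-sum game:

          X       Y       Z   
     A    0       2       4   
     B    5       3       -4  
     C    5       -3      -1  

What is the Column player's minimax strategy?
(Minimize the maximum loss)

Column should play Y, value = 3

Work:
Column player minimizes Row's maximum payoff:
Column X: max payoff to Row = 5
Column Y: max payoff to Row = 3
Column Z: max payoff to Row = 4
Minimum is 3, achieved by column Y.
Minimax strategy: Y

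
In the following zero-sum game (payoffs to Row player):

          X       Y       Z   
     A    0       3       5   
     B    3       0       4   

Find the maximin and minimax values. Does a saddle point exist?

Maximin = 0, Minimax = 3, Saddle: False

Work:
Row minimums: [0, 0] → maximin = 0
Column maximums: [3, 3, 5] → minimax = 3
No saddle point (maximin ≠ minimax). Mixed strategy needed.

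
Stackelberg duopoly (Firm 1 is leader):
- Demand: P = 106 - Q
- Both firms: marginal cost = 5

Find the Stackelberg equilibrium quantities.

q₁* (leader) = 50.5, q₂* (follower) = 25.25

Work:
Follower's reaction: q₂ = (a - c - q₁)/2
Leader substitutes: π₁ = q₁·(a - q₁ - (a-c-q₁)/2 - c)
FOC: q₁* = (106 - 5)/2 = 50.50
Then: q₂* = (106 - 5 - 50.5)/2 = 25.25
Leader has first-mover advantage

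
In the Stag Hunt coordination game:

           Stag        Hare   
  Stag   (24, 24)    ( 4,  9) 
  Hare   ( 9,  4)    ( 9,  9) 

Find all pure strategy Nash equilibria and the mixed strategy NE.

Pure NE: (Stag, Stag) and (Hare, Hare); Mixed NE: p = 0.25, q = 0.25

Work:
Check pure NE:
(Stag, Stag): (24, 24) - no unilateral deviation beneficial
(Hare, Hare): (9, 9) - no unilateral deviation beneficial
Mixed NE: P1 plays Stag with p = 0.25, P2 plays Stag with q = 0.25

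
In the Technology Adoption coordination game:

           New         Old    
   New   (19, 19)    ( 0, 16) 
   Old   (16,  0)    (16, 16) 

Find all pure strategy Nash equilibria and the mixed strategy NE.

Pure NE: (New, New) and (Old, Old); Mixed NE: p = 0.8421, q = 0.8421

Work:
Check pure NE:
(New, New): (19, 19) - no unilateral deviation beneficial
(Old, Old): (16, 16) - no unilateral deviation beneficial
Mixed NE: P1 plays New with p = 0.8421, P2 plays New with q = 0.8421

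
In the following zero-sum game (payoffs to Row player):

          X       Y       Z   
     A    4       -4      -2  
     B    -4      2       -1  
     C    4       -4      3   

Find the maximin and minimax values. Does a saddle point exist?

Maximin = -4, Minimax = 2, Saddle: False

Work:
Row minimums: [-4, -4, -4] → maximin = -4
Column maximums: [4, 2, 3] → minimax = 2
No saddle point (maximin ≠ minimax). Mixed strategy needed.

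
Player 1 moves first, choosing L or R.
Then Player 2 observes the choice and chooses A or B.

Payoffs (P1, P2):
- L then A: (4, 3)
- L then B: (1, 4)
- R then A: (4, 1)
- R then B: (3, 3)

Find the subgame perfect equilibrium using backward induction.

P1 plays R, P2 plays B after L and B after R; Payoff (3, 3)

Work:
Backward induction:
After L: P2 chooses B → P1 gets 1
After R: P2 chooses B → P1 gets 3
P1 chooses R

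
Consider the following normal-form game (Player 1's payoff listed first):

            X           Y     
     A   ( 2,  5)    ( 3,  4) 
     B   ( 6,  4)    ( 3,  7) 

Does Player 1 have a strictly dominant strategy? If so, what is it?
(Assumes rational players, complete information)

No strictly dominant strategy exists for Player 1

Work:
A strategy strictly dominates another if it gives a strictly higher payoff against every opponent action. Compare each pair of P1's strategies column-by-column:
  A vs B: [2 vs 6, 3 vs 3] → A does not strictly dominate B (column X: 2 ≤ 6)
  B vs A: [6 vs 2, 3 vs 3] → B does not strictly dominate A (column Y: 3 ≤ 3)
No single strategy strictly dominates all others → no strictly dominant strategy.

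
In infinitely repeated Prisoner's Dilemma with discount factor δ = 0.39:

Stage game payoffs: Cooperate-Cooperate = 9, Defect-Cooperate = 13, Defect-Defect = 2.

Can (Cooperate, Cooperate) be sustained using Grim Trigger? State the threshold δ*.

δ* = 0.3636; since δ = 0.39 ≥ 0.3636, cooperation can be sustained

Work:
For Grim Trigger:
Cooperate forever: 9/(1-δ)
Defect then punished: 13 + 2·δ/(1-δ)
Need: 9/(1-δ) ≥ 13 + 2·δ/(1-δ)
Solving: δ ≥ (T-R)/(T-P) = (13-9)/(13-2) = 0.3636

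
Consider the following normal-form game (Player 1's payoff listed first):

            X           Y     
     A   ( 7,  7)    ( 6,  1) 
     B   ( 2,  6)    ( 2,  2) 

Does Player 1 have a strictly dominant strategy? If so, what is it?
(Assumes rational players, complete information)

Yes, Player 1's strictly dominant strategy is A

Work:
A strategy strictly dominates another if it gives a strictly higher payoff against every opponent action. Compare each pair of P1's strategies column-by-column:
  A vs B: [7 vs 2, 6 vs 2] → A strictly dominates B
  B vs A: [2 vs 7, 2 vs 6] → B does not strictly dominate A (column X: 2 ≤ 7)
A strictly dominates every other strategy → strictly dominant.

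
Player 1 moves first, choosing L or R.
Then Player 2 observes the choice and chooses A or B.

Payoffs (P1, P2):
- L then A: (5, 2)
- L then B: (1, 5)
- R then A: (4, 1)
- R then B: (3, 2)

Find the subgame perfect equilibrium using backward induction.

P1 plays R, P2 plays B after L and B after R; Payoff (3, 2)

Work:
Backward induction:
After L: P2 chooses B → P1 gets 1
After R: P2 chooses B → P1 gets 3
P1 chooses R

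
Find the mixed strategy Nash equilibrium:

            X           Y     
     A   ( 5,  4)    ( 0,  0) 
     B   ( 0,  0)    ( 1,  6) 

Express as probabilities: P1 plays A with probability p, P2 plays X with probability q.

p = 0.6, q = 0.1667

Work:
Find probabilities that make opponent indifferent:
P2 chooses q to make P1 indifferent between A and B
P1 chooses p to make P2 indifferent between X and Y
Mixed NE: P1 plays (A: 0.6, B: 0.4), P2 plays (X: 0.1667, Y: 0.8333)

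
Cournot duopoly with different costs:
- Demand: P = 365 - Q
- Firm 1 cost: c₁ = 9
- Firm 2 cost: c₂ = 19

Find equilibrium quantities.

q₁* = 122.0, q₂* = 112.0

Work:
Reaction: q₁ = (365 - 9 - q₂)/2
Reaction: q₂ = (365 - 19 - q₁)/2
Solve simultaneously:
q₁* = (365 - 2×9 + 19)/3 = 122.0
q₂* = (365 - 2×19 + 9)/3 = 112.0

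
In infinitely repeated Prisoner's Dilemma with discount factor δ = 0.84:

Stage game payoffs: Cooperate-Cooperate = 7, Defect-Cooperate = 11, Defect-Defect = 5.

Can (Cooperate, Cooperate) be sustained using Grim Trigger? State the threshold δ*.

δ* = 0.6667; since δ = 0.84 ≥ 0.6667, cooperation can be sustained

Work:
For Grim Trigger:
Cooperate forever: 7/(1-δ)
Defect then punished: 11 + 5·δ/(1-δ)
Need: 7/(1-δ) ≥ 11 + 5·δ/(1-δ)
Solving: δ ≥ (T-R)/(T-P) = (11-7)/(11-5) = 0.6667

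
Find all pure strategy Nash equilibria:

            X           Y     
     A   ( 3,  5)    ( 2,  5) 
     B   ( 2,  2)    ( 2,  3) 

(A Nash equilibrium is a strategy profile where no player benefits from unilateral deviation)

Nash equilibrium: (A, X), (A, Y), (B, Y)

Work:
Best responses:
  P1 vs X: payoffs [3, 2] → best response A (payoff 3)
  P1 vs Y: payoffs [2, 2] → best response A/B (payoff 2)
  P2 vs A: payoffs [5, 5] → best response X/Y (payoff 5)
  P2 vs B: payoffs [2, 3] → best response Y (payoff 3)
Mutual best responses: (A,X), (A,Y), (B,Y) → Nash equilibria.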